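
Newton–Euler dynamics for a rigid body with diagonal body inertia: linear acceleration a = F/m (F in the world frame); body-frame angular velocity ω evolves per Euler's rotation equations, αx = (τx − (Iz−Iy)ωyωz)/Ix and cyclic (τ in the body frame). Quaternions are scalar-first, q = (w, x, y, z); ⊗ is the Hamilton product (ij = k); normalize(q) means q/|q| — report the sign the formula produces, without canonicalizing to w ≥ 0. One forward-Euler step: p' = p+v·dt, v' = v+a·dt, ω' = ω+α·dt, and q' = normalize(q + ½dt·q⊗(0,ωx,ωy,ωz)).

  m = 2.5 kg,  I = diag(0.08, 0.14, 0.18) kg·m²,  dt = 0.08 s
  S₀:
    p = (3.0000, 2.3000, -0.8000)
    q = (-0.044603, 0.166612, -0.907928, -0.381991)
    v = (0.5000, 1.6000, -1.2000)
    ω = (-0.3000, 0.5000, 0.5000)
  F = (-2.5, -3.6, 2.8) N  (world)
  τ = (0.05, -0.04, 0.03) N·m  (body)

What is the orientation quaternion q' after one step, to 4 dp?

Hamilton product q⊗(0,ω) = (0.6949431, -0.2495876, 0.0089898, -0.2113739)
q' = normalize(q + ½dt·q⊗(0,ω)) = (-0.0168, 0.1566, -0.9071, -0.3903)

q' = (-0.0168, 0.1566, -0.9071, -0.3903)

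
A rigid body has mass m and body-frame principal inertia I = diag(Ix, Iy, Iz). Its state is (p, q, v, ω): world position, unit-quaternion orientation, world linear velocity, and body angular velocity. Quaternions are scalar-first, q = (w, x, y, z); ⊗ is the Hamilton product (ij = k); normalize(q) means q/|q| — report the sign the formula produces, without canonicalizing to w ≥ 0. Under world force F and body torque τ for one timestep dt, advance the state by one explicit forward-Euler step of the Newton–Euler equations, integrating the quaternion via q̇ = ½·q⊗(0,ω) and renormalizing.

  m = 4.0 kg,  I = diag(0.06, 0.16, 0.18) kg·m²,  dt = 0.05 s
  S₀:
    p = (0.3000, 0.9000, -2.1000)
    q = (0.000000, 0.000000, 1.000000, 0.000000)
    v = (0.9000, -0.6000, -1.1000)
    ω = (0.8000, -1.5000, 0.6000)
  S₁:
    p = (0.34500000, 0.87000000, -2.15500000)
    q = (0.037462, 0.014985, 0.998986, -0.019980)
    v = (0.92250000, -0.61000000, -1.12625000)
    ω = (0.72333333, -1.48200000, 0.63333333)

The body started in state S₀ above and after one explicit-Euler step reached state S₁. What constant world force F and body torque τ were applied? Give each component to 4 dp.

rate change Δω = (-0.07666667, 0.01800000, 0.03333333)
τ = I·(Δω/dt) + ω₀×(Iω₀) = (-0.1100, 0.0000, 0.0000)
velocity change Δv = (0.02250000, -0.01000000, -0.02625000)
m·(v₁−v₀)/dt = (1.8000, -0.8000, -2.1000)

F = (1.8000, -0.8000, -2.1000)
τ = (-0.1100, 0.0000, 0.0000)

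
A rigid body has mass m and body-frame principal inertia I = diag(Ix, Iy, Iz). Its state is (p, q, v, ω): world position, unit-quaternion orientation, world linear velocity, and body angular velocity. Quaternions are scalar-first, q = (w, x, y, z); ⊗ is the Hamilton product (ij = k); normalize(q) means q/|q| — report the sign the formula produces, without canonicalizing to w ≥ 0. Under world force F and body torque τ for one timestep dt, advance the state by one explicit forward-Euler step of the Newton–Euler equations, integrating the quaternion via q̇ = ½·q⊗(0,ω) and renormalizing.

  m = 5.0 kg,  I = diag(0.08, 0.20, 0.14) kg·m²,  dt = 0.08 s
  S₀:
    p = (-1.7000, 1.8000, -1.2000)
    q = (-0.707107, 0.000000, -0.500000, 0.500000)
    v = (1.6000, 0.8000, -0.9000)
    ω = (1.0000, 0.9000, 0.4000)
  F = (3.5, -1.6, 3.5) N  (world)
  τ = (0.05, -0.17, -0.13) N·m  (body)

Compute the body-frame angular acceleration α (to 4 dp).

gyro term ω×Iω = (-0.0216, -0.0240, 0.1080)
α = I⁻¹(τ − ω×Iω) = (0.8950, -0.7300, -1.7000)

α = (0.8950, -0.7300, -1.7000)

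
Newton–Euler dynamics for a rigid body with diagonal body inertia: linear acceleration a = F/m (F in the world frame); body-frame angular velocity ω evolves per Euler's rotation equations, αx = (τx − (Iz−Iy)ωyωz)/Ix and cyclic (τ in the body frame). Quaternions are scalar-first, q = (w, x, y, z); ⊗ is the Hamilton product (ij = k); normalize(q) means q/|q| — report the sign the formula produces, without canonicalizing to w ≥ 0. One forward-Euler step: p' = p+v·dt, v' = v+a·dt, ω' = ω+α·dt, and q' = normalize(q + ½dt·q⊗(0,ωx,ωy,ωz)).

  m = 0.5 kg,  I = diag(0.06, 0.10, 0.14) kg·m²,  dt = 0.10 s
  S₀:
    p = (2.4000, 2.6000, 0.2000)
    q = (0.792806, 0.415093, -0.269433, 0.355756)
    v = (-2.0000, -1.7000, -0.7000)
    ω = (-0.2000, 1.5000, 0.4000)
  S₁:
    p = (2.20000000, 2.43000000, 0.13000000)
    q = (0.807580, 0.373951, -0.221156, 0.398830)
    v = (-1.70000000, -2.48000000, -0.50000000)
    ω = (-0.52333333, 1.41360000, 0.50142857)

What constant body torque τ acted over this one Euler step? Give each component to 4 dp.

ω₁ − ω₀ = (-0.32333333, -0.08640000, 0.10142857)
precession coupling = (0.0240, 0.0064, -0.0120)
τ = I·(Δω/dt) + ω₀×(Iω₀) = (-0.1700, -0.0800, 0.1300)

τ = (-0.1700, -0.0800, 0.1300)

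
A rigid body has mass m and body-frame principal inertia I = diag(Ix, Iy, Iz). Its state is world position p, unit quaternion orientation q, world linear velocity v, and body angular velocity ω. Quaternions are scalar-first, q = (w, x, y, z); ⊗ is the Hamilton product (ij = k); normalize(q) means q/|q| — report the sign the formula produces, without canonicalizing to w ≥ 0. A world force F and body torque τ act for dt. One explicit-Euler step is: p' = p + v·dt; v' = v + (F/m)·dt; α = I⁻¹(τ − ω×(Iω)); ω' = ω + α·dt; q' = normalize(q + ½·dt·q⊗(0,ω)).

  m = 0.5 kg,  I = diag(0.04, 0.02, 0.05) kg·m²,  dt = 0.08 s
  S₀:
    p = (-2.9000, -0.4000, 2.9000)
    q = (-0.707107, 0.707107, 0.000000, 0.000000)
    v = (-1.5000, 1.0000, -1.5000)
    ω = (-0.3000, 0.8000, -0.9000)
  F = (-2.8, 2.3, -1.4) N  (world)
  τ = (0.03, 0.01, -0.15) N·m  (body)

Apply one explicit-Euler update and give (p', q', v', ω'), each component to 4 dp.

p' = (-3.0200, -0.3200, 2.7800)
q' = (-0.6978, 0.7147, 0.0028, 0.0480)
v' = (-1.9480, 1.3680, -1.7240)
ω' = (-0.1968, 0.8508, -1.1477)

precession coupling ω×(Iω) = (-0.0216, -0.0027, 0.0048)
angular accel α = (1.2900, 0.6350, -3.0960)
ω' = ω + α·dt = (-0.1968, 0.8508, -1.1477)
q⊗(0,ω) = (0.2121321, 0.2121321, 0.0707107, 1.2020819)
q' = normalize(q + ½dt·q⊗(0,ω)) = (-0.6978, 0.7147, 0.0028, 0.0480)
a = (-5.6000, 4.6000, -2.8000)
new position p' = (-3.0200, -0.3200, 2.7800)
v + (F/m)dt = (-1.9480, 1.3680, -1.7240)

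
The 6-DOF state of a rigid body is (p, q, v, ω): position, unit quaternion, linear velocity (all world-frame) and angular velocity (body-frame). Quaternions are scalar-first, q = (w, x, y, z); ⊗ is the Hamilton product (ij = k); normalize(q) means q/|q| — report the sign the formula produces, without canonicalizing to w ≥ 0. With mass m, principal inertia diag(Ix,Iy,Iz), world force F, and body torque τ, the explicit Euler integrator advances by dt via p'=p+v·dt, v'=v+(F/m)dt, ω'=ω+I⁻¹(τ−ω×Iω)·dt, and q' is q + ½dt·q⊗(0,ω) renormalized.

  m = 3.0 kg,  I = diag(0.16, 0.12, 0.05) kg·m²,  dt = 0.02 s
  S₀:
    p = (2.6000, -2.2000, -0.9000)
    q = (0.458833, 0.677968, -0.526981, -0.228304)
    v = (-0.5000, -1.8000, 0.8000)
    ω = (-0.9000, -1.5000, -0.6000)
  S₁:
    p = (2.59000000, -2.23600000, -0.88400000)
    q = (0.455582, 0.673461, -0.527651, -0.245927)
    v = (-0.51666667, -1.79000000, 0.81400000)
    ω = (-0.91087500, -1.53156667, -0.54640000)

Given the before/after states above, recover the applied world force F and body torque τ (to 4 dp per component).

rate change Δω = (-0.01087500, -0.03156667, 0.05360000)
applied torque τ = (-0.1500, -0.1300, 0.0800)
v₁ − v₀ = (-0.01666667, 0.01000000, 0.01400000)
F = m·Δv/dt = (-2.5000, 1.5000, 2.1000)

F = (-2.5000, 1.5000, 2.1000)
τ = (-0.1500, -0.1300, 0.0800)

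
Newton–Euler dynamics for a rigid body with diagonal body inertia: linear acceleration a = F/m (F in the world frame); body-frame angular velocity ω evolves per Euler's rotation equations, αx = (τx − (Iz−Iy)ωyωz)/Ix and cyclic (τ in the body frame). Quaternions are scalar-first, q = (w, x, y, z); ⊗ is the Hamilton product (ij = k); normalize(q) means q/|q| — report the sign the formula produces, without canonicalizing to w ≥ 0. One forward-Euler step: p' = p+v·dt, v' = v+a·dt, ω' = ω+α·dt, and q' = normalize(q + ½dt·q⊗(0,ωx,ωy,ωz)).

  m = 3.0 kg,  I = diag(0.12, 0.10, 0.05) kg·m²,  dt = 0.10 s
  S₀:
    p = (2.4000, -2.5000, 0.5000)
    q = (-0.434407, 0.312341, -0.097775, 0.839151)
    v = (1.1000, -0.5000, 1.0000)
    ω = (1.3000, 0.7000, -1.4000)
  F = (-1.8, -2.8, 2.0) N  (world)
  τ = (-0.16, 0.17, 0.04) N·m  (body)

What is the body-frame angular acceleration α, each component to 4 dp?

gyro term ω×Iω = (0.0490, -0.1274, -0.0182)
α = I⁻¹(τ − ω×Iω) = (-1.7417, 2.9740, 1.1640)

α = (-1.7417, 2.9740, 1.1640)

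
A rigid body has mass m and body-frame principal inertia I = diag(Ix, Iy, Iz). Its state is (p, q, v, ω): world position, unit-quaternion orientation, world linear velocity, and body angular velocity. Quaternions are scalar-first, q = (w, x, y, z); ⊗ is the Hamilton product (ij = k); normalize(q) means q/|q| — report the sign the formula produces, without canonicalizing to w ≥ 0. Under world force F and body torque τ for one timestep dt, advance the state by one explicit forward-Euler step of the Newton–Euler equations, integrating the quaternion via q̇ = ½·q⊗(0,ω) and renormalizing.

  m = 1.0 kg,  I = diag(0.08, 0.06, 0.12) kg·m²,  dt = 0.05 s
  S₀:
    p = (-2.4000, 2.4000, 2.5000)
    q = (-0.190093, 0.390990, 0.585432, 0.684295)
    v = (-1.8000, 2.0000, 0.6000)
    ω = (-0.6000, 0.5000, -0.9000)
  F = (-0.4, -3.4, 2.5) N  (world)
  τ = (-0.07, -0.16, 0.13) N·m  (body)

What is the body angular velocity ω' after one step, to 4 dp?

ω' = (-0.6269, 0.3847, -0.8483)

α = I⁻¹(τ − ω×Iω) = (-0.5375, -2.3067, 1.0333)
new body rate ω' = (-0.6269, 0.3847, -0.8483)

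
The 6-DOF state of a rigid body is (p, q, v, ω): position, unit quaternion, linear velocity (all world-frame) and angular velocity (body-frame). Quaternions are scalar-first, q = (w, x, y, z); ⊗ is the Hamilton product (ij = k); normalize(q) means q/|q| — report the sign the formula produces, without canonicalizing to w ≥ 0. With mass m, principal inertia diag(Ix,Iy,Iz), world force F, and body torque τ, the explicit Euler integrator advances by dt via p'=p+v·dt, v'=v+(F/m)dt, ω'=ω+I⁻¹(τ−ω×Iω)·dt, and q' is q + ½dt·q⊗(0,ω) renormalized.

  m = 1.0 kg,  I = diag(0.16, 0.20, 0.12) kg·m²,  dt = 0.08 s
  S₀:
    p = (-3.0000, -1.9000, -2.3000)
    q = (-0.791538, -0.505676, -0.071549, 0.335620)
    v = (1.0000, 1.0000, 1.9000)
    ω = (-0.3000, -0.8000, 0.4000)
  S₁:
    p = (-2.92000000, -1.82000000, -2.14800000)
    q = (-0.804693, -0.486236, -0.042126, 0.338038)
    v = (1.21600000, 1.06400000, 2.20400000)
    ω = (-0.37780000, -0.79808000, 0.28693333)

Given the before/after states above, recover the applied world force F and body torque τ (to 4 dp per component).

velocity change Δv = (0.21600000, 0.06400000, 0.30400000)
F = m·Δv/dt = (2.7000, 0.8000, 3.8000)
Δω = ω₁−ω₀ = (-0.07780000, 0.00192000, -0.11306667)
τ = I·(Δω/dt) + ω₀×(Iω₀) = (-0.1300, 0.0000, -0.1600)

F = (2.7000, 0.8000, 3.8000)
τ = (-0.1300, 0.0000, -0.1600)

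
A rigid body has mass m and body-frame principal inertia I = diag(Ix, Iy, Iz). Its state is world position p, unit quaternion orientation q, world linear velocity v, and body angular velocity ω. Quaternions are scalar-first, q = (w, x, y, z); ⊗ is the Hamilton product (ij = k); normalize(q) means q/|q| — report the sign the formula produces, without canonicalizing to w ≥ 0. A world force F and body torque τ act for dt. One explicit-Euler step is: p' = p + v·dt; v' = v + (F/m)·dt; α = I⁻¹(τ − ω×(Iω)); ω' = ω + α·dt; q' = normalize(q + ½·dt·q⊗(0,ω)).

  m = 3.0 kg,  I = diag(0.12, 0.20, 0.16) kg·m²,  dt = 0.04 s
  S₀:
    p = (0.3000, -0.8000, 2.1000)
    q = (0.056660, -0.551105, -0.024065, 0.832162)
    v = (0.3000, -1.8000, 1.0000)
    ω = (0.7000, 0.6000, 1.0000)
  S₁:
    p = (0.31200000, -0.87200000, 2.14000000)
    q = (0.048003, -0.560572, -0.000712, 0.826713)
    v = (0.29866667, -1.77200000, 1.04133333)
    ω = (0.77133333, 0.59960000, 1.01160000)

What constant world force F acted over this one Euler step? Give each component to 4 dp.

v₁ − v₀ = (-0.00133333, 0.02800000, 0.04133333)
applied force F = (-0.1000, 2.1000, 3.1000)

F = (-0.1000, 2.1000, 3.1000)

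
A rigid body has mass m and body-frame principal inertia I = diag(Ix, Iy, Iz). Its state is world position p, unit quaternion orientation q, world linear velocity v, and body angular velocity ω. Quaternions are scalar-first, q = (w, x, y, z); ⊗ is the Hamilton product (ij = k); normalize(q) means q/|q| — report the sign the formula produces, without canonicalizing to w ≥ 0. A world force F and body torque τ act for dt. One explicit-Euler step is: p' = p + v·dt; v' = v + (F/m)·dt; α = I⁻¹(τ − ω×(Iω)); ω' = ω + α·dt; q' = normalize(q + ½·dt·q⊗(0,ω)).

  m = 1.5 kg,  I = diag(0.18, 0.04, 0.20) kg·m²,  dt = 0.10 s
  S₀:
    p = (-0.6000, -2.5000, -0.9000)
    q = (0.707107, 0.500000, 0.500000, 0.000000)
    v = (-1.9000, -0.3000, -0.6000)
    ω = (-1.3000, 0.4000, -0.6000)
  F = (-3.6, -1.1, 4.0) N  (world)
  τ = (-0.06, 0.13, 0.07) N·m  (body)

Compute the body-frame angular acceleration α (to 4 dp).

precession coupling ω×(Iω) = (-0.0384, -0.0156, 0.0728)
angular accel α = (-0.1200, 3.6400, -0.0140)

α = (-0.1200, 3.6400, -0.0140)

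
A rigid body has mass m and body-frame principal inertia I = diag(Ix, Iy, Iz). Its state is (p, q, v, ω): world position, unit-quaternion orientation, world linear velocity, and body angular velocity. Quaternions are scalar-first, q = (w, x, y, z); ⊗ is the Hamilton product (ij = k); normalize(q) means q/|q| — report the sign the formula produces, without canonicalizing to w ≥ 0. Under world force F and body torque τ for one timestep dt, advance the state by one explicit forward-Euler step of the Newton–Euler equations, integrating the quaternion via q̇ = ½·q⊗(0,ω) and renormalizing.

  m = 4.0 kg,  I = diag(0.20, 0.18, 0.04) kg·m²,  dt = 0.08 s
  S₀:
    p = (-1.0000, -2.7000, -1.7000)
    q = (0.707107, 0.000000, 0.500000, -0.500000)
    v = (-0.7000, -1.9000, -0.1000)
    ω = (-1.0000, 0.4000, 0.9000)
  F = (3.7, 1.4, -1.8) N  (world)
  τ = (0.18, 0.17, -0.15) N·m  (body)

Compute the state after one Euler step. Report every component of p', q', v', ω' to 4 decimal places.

p' = (-1.0560, -2.8520, -1.7080)
q' = (0.7160, -0.0023, 0.5305, -0.4538)
v' = (-0.6260, -1.8720, -0.1360)
ω' = (-0.9078, 0.5396, 0.5840)

gyro term ω×Iω = (-0.0504, -0.1440, 0.0080)
angular accel α = (1.1520, 1.7444, -3.9500)
ω' = ω + α·dt = (-0.9078, 0.5396, 0.5840)
2q̇ = q⊗(0,ω) = (0.2500000, -0.0571070, 0.7828428, 1.1363963)
q' = normalize(q + ½dt·q⊗(0,ω)) = (0.7160, -0.0023, 0.5305, -0.4538)
a = F/m = (0.9250, 0.3500, -0.4500)
p' = p + v·dt = (-1.0560, -2.8520, -1.7080)
new velocity v' = (-0.6260, -1.8720, -0.1360)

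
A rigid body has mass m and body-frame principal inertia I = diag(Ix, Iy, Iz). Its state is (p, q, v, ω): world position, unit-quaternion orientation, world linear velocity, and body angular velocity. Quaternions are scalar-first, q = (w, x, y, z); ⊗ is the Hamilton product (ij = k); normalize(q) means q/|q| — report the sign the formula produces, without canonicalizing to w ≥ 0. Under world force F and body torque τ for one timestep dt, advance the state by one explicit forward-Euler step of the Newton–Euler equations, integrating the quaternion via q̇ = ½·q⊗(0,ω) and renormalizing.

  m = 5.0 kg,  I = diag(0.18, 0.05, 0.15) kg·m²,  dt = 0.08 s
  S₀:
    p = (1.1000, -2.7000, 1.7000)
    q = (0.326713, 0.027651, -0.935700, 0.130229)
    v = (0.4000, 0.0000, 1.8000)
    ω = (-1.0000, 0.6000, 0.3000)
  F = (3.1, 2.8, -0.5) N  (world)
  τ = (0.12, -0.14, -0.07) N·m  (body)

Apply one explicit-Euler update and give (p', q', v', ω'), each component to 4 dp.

p' = (1.1320, -2.7000, 1.8440)
q' = (0.3483, 0.0002, -0.9323, 0.0973)
v' = (0.4496, 0.0448, 1.7920)
ω' = (-0.9547, 0.3904, 0.2211)

angular accel α = (0.5667, -2.6200, -0.9867)
ω + α·dt = (-0.9547, 0.3904, 0.2211)
2q̇ = q⊗(0,ω) = (0.5500023, -0.6855604, 0.0575035, -0.8210955)
updated quaternion q' = (0.3483, 0.0002, -0.9323, 0.0973)
new position p' = (1.1320, -2.7000, 1.8440)
new velocity v' = (0.4496, 0.0448, 1.7920)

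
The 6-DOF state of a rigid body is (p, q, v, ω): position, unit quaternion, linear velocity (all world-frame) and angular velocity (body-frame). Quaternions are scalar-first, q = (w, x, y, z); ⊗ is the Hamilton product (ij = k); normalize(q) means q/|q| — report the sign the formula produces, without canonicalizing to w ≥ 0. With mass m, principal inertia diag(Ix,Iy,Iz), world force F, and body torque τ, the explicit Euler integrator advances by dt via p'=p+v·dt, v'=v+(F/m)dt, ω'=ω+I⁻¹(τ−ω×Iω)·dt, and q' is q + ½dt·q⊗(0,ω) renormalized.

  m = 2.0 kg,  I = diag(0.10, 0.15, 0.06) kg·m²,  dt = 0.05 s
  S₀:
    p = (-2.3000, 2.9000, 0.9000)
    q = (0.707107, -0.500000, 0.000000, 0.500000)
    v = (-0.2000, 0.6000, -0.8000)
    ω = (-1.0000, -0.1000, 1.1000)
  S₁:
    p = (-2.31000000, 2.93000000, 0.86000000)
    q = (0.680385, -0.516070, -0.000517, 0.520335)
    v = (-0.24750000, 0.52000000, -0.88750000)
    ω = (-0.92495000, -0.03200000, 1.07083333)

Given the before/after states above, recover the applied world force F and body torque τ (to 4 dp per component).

F = (-1.9000, -3.2000, -3.5000)
τ = (0.1600, 0.1600, -0.0300)

rate change Δω = (0.07505000, 0.06800000, -0.02916667)
I·α + gyro = (0.1600, 0.1600, -0.0300)
velocity change Δv = (-0.04750000, -0.08000000, -0.08750000)
applied force F = (-1.9000, -3.2000, -3.5000)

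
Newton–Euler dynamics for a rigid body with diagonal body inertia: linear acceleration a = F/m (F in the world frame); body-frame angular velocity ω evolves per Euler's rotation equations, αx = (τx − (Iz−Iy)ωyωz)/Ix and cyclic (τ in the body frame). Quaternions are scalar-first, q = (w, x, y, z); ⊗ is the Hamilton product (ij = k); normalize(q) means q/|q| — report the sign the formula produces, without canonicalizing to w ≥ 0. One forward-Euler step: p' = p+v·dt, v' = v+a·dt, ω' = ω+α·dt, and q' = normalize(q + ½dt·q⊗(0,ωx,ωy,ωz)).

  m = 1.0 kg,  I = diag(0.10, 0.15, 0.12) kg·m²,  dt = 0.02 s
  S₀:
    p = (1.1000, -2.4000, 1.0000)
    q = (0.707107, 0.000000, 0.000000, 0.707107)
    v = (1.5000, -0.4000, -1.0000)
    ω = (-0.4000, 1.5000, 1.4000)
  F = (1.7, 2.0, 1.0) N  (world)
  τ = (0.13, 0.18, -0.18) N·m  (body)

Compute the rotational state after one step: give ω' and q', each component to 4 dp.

ω×(Iω) gyroscopic = (-0.0630, 0.0112, -0.0300)
angular accel α = (1.9300, 1.1253, -1.2500)
ω + α·dt = (-0.3614, 1.5225, 1.3750)
2q̇ = q⊗(0,ω) = (-0.9899498, -1.3435033, 0.7778177, 0.9899498)
updated quaternion q' = (0.6971, -0.0134, 0.0078, 0.7168)

ω' = (-0.3614, 1.5225, 1.3750)
q' = (0.6971, -0.0134, 0.0078, 0.7168)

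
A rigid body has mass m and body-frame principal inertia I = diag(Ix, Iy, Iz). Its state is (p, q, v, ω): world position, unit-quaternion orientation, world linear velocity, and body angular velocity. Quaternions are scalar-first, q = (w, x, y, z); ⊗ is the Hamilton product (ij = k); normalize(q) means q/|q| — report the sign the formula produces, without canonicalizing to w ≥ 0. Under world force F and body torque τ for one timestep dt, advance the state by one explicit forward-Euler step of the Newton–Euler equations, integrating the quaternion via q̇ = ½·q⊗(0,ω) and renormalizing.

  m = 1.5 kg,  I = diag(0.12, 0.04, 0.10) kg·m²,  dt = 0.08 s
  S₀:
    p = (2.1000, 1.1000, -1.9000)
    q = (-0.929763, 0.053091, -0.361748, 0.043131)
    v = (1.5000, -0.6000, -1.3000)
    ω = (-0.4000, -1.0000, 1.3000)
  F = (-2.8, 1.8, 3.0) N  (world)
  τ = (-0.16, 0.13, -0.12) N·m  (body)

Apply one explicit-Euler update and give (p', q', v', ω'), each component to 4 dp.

p' = (2.2200, 1.0520, -2.0040)
q' = (-0.9435, 0.0508, -0.3273, -0.0131)
v' = (1.3507, -0.5040, -1.1400)
ω' = (-0.4547, -0.7192, 1.2296)

angular accel α = (-0.6833, 3.5100, -0.8800)
ω + α·dt = (-0.4547, -0.7192, 1.2296)
2q̇ = q⊗(0,ω) = (-0.3965819, -0.0552362, 0.8434923, -1.4064821)
q + ½dt·q⊗(0,ω), renormalized = (-0.9435, 0.0508, -0.3273, -0.0131)
p + v·dt = (2.2200, 1.0520, -2.0040)
v + (F/m)dt = (1.3507, -0.5040, -1.1400)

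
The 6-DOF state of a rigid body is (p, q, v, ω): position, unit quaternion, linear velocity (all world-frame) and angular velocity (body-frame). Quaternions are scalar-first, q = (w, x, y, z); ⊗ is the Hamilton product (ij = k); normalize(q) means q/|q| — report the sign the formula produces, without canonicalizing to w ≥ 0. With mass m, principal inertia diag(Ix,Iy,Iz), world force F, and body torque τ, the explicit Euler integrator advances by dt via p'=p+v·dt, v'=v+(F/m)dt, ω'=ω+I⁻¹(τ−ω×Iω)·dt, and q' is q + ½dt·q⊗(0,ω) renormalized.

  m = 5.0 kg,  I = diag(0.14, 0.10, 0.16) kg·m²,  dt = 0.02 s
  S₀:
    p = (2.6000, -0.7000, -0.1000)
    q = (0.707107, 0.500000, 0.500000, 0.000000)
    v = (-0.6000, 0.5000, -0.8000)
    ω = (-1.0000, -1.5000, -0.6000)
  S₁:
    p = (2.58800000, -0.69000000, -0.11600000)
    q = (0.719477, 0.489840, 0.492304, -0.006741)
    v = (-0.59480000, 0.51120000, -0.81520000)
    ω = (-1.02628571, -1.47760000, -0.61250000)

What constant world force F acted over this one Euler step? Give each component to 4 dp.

F = (1.3000, 2.8000, -3.8000)

velocity change Δv = (0.00520000, 0.01120000, -0.01520000)
F = m·Δv/dt = (1.3000, 2.8000, -3.8000)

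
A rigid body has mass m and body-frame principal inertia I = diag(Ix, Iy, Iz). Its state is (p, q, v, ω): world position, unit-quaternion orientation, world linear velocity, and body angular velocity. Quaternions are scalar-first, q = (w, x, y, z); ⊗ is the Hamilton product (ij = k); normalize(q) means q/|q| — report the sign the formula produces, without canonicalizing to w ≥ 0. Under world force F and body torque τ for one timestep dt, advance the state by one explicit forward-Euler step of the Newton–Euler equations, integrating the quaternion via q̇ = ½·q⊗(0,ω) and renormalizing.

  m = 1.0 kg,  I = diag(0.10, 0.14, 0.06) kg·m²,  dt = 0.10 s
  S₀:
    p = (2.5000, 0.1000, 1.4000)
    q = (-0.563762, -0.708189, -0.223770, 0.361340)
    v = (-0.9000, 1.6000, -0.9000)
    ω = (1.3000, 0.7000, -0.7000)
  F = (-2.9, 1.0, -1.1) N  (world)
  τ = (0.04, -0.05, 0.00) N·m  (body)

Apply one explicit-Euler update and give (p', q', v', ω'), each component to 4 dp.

p' = (2.4100, 0.2600, 1.3100)
q' = (-0.4956, -0.7472, -0.2440, 0.3696)
v' = (-1.1900, 1.7000, -1.0100)
ω' = (1.3008, 0.6903, -0.7607)

p + v·dt = (2.4100, 0.2600, 1.3100)
v + (F/m)dt = (-1.1900, 1.7000, -1.0100)
gyro term ω×Iω = (0.0392, -0.0364, 0.0364)
angular accel α = (0.0080, -0.0971, -0.6067)
ω' = ω + α·dt = (1.3008, 0.6903, -0.7607)
2q̇ = q⊗(0,ω) = (1.3302227, -0.8291896, -0.4206237, 0.1898021)
updated quaternion q' = (-0.4956, -0.7472, -0.2440, 0.3696)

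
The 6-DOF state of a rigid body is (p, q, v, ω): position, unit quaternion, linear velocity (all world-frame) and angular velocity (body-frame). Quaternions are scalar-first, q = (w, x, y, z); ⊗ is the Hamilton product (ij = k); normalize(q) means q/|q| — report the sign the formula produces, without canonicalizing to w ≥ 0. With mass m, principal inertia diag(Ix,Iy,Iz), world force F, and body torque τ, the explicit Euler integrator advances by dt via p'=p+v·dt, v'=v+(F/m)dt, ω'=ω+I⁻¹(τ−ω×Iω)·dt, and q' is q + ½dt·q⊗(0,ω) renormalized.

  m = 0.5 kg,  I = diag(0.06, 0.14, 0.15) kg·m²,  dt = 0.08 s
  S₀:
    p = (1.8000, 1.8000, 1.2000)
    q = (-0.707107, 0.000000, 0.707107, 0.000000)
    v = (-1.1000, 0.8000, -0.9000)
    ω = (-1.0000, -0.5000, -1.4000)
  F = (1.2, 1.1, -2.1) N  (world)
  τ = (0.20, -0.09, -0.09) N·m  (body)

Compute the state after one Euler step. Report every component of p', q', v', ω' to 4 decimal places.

p' = (1.7120, 1.8640, 1.1280)
q' = (-0.6912, -0.0113, 0.7194, 0.0677)
v' = (-0.9080, 0.9760, -1.2360)
ω' = (-0.7427, -0.4794, -1.4693)

p + v·dt = (1.7120, 1.8640, 1.1280)
v + (F/m)dt = (-0.9080, 0.9760, -1.2360)
ω×(Iω) gyroscopic = (0.0070, -0.1260, 0.0400)
α = I⁻¹(τ − ω×Iω) = (3.2167, 0.2571, -0.8667)
ω' = ω + α·dt = (-0.7427, -0.4794, -1.4693)
q⊗(0,ω) = (0.3535535, -0.2828428, 0.3535535, 1.6970568)
q + ½dt·q⊗(0,ω), renormalized = (-0.6912, -0.0113, 0.7194, 0.0677)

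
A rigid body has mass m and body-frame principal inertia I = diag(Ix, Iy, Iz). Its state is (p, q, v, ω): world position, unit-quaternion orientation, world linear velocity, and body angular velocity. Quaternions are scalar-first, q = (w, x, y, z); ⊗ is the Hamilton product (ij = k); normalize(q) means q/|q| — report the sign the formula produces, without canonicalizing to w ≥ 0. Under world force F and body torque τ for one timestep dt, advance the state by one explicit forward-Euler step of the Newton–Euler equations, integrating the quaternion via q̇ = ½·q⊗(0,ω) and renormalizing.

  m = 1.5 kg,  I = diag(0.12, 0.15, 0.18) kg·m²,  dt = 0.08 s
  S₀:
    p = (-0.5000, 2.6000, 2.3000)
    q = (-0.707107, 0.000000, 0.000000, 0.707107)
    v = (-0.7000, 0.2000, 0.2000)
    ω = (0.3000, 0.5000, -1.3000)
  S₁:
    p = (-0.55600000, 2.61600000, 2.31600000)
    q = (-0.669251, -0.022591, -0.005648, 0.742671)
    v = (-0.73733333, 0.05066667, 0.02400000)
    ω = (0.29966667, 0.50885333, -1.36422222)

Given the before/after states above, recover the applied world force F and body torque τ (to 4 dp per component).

F = (-0.7000, -2.8000, -3.3000)
τ = (-0.0200, 0.0400, -0.1400)

v₁ − v₀ = (-0.03733333, -0.14933333, -0.17600000)
m·(v₁−v₀)/dt = (-0.7000, -2.8000, -3.3000)
ω₁ − ω₀ = (-0.00033333, 0.00885333, -0.06422222)
gyro term ω₀×Iω₀ = (-0.0195, 0.0234, 0.0045)
applied torque τ = (-0.0200, 0.0400, -0.1400)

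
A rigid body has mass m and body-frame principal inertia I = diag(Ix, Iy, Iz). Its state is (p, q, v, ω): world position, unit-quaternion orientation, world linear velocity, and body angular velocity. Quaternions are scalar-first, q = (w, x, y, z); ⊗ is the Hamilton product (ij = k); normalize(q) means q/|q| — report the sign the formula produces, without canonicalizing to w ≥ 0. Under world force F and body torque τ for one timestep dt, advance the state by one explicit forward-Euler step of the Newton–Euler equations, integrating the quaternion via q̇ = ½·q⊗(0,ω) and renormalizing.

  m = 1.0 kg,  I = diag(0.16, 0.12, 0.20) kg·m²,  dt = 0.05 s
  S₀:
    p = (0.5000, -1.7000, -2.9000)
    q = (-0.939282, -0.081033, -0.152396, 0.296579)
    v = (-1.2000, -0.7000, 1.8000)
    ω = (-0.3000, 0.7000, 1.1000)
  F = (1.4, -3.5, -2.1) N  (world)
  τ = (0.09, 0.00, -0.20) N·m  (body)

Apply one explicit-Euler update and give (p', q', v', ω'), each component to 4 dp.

angular accel α = (0.1775, -0.1100, -1.0420)
new body rate ω' = (-0.2911, 0.6945, 1.0479)
2q̇ = q⊗(0,ω) = (-0.2438696, -0.0934563, -0.6573348, -1.1356521)
q' = normalize(q + ½dt·q⊗(0,ω)) = (-0.9449, -0.0833, -0.1687, 0.2680)
a = F/m = (1.4000, -3.5000, -2.1000)
new position p' = (0.4400, -1.7350, -2.8100)
v' = v + a·dt = (-1.1300, -0.8750, 1.6950)

p' = (0.4400, -1.7350, -2.8100)
q' = (-0.9449, -0.0833, -0.1687, 0.2680)
v' = (-1.1300, -0.8750, 1.6950)
ω' = (-0.2911, 0.6945, 1.0479)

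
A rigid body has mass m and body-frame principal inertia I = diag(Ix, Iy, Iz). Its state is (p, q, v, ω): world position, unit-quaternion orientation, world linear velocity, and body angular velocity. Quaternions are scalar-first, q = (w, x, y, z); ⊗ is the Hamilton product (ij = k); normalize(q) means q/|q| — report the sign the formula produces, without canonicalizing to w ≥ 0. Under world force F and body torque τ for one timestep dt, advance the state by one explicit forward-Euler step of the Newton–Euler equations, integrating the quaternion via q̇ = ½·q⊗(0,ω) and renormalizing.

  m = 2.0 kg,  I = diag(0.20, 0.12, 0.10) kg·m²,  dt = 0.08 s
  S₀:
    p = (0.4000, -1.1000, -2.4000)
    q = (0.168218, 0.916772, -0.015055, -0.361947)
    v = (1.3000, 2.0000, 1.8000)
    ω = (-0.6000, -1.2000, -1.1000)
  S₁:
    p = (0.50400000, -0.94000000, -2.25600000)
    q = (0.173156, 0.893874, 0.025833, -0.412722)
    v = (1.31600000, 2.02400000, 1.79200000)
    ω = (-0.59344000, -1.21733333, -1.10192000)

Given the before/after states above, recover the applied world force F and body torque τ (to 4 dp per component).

Δω = ω₁−ω₀ = (0.00656000, -0.01733333, -0.00192000)
ω₀×(Iω₀) = (-0.0264, 0.0660, -0.0576)
τ = I·(Δω/dt) + ω₀×(Iω₀) = (-0.0100, 0.0400, -0.0600)
velocity change Δv = (0.01600000, 0.02400000, -0.00800000)
F = m·Δv/dt = (0.4000, 0.6000, -0.2000)

F = (0.4000, 0.6000, -0.2000)
τ = (-0.0100, 0.0400, -0.0600)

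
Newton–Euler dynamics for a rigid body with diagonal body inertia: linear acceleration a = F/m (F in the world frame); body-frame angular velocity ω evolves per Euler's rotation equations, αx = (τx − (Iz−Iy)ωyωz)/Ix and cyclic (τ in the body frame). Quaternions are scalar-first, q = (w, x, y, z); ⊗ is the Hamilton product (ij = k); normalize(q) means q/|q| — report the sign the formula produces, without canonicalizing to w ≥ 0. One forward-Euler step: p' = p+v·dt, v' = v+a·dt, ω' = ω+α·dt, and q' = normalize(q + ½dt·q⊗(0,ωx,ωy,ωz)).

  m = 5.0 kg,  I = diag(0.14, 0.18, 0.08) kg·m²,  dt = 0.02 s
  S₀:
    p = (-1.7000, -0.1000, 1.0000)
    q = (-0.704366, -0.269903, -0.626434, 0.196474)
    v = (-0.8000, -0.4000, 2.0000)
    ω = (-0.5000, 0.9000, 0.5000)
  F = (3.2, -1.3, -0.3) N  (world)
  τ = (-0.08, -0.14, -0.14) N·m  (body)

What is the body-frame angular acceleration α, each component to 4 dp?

gyro term ω×Iω = (-0.0450, -0.0150, -0.0180)
(τ − ω×Iω)/I = (-0.2500, -0.6944, -1.5250)

α = (-0.2500, -0.6944, -1.5250)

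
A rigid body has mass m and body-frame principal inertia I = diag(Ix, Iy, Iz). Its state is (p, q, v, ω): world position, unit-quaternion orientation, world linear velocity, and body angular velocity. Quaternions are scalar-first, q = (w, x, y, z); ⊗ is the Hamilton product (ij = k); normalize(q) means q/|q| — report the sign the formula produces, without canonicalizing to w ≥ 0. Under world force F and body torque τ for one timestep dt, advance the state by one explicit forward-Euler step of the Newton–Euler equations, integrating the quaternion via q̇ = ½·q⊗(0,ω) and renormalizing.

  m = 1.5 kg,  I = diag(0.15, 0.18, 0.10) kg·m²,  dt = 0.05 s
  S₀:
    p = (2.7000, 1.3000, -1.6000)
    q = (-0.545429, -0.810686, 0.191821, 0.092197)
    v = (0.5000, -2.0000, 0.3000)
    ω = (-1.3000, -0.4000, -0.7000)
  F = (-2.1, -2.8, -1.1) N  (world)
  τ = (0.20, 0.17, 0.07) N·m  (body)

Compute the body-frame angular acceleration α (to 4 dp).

α = (1.4827, 0.6917, 0.5440)

precession coupling ω×(Iω) = (-0.0224, 0.0455, 0.0156)
(τ − ω×Iω)/I = (1.4827, 0.6917, 0.5440)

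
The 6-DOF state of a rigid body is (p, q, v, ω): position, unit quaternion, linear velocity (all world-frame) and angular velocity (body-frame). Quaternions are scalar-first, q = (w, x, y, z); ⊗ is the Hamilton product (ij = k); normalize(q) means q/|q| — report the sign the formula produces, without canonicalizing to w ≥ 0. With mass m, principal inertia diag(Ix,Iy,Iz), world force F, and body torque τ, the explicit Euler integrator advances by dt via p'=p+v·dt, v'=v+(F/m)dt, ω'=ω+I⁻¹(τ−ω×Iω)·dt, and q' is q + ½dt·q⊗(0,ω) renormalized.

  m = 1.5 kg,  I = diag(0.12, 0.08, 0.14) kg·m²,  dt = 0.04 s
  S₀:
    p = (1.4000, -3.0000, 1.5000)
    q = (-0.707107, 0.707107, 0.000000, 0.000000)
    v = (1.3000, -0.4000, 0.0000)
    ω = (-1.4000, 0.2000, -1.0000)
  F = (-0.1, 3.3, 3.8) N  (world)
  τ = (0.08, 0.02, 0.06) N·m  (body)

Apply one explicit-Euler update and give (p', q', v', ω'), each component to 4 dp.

p' = (1.4520, -3.0160, 1.5000)
q' = (-0.6869, 0.7265, 0.0113, 0.0170)
v' = (1.2973, -0.3120, 0.1013)
ω' = (-1.3693, 0.2240, -0.9861)

a = F/m = (-0.0667, 2.2000, 2.5333)
p + v·dt = (1.4520, -3.0160, 1.5000)
new velocity v' = (1.2973, -0.3120, 0.1013)
precession coupling ω×(Iω) = (-0.0120, -0.0280, 0.0112)
α = I⁻¹(τ − ω×Iω) = (0.7667, 0.6000, 0.3486)
ω + α·dt = (-1.3693, 0.2240, -0.9861)
q⊗(0,ω) = (0.9899498, 0.9899498, 0.5656856, 0.8485284)
updated quaternion q' = (-0.6869, 0.7265, 0.0113, 0.0170)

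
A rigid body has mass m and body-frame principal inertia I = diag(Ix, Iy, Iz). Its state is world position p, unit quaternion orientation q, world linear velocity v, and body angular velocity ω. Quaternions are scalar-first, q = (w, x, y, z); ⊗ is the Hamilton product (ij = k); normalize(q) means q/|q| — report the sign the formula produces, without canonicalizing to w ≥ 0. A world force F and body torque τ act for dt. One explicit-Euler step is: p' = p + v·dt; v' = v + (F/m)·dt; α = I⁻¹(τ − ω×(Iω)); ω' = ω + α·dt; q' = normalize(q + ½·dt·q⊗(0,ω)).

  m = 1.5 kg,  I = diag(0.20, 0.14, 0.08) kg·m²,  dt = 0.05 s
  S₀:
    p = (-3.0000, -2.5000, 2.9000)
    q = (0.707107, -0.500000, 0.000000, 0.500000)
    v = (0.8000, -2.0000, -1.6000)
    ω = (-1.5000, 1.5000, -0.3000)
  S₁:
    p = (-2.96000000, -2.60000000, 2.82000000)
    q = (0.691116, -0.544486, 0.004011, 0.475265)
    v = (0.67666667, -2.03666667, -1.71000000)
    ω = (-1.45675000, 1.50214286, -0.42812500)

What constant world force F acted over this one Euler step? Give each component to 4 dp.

velocity change Δv = (-0.12333333, -0.03666667, -0.11000000)
m·(v₁−v₀)/dt = (-3.7000, -1.1000, -3.3000)

F = (-3.7000, -1.1000, -3.3000)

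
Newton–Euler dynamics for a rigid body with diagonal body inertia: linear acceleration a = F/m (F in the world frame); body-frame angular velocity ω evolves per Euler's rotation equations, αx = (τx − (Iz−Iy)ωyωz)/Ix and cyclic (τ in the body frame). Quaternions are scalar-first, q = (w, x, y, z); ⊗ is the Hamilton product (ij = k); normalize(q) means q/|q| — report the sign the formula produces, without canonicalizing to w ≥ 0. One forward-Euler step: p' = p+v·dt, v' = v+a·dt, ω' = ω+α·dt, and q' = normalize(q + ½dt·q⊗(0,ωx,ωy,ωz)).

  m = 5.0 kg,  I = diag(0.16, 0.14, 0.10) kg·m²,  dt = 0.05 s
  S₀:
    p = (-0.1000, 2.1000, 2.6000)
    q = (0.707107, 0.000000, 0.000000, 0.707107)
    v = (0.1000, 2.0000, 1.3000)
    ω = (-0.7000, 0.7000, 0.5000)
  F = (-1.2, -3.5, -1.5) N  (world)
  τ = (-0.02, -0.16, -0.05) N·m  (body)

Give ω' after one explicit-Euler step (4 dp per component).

ω' = (-0.7019, 0.6504, 0.4701)

(τ − ω×Iω)/I = (-0.0375, -0.9929, -0.5980)
new body rate ω' = (-0.7019, 0.6504, 0.4701)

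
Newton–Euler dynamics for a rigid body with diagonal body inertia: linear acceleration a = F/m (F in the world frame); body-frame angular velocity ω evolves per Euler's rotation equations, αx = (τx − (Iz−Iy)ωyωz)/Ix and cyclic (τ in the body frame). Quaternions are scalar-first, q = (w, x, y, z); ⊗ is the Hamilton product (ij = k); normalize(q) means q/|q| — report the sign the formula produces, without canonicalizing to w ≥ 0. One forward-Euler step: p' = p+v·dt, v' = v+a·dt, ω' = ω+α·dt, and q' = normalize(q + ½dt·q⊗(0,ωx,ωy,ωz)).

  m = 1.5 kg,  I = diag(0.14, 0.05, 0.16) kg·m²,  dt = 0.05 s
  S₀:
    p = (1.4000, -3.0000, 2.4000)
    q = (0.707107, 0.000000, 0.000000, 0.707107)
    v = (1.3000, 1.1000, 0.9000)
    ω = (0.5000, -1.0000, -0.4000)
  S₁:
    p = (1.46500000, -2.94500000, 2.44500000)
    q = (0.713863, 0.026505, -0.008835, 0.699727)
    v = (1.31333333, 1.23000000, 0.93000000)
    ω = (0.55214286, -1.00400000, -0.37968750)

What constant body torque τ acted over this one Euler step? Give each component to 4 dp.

τ = (0.1900, 0.0000, 0.1100)

ω₁ − ω₀ = (0.05214286, -0.00400000, 0.02031250)
gyro term ω₀×Iω₀ = (0.0440, 0.0040, 0.0450)
applied torque τ = (0.1900, 0.0000, 0.1100)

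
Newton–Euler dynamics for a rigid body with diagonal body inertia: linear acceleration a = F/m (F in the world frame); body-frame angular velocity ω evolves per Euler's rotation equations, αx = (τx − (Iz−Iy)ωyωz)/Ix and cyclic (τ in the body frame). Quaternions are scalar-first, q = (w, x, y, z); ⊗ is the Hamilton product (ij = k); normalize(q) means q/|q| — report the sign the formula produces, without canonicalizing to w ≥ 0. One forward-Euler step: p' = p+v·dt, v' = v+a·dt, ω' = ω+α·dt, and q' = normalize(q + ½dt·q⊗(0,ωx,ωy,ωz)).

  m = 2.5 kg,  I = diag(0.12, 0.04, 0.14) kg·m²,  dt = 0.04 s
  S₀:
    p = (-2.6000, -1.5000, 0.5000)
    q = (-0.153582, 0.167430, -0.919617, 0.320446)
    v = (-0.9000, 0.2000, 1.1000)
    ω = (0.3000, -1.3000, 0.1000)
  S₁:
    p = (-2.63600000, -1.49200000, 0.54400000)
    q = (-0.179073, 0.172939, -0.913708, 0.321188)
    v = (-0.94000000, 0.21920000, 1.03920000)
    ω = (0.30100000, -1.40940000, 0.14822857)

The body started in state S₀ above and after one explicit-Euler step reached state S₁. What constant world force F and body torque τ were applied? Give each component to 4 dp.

velocity change Δv = (-0.04000000, 0.01920000, -0.06080000)
m·(v₁−v₀)/dt = (-2.5000, 1.2000, -3.8000)
ω₁ − ω₀ = (0.00100000, -0.10940000, 0.04822857)
ω₀×(Iω₀) = (-0.0130, -0.0006, 0.0312)
τ = I·(Δω/dt) + ω₀×(Iω₀) = (-0.0100, -0.1100, 0.2000)

F = (-2.5000, 1.2000, -3.8000)
τ = (-0.0100, -0.1100, 0.2000)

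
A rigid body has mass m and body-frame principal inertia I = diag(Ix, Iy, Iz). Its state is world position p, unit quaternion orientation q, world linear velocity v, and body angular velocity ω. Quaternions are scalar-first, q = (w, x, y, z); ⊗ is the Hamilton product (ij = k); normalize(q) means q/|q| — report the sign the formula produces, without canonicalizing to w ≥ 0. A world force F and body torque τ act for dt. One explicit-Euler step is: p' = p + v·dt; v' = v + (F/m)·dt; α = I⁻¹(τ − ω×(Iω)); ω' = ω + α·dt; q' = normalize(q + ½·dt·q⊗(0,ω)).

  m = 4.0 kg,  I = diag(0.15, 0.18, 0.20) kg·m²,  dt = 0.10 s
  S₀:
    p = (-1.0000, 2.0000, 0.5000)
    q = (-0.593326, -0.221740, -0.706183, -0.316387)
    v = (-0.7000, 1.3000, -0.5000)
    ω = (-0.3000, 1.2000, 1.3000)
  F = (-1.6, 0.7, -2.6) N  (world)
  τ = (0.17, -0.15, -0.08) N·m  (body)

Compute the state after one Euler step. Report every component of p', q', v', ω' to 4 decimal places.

p' = (-1.0700, 2.1300, 0.4500)
q' = (-0.5316, -0.2388, -0.7197, -0.3773)
v' = (-0.7400, 1.3175, -0.5650)
ω' = (-0.2075, 1.1058, 1.2654)

precession coupling ω×(Iω) = (0.0312, 0.0195, -0.0108)
α = I⁻¹(τ − ω×Iω) = (0.9253, -0.9417, -0.3460)
ω' = ω + α·dt = (-0.2075, 1.1058, 1.2654)
q⊗(0,ω) = (1.1922007, -0.3603757, -0.3288131, -1.2492667)
updated quaternion q' = (-0.5316, -0.2388, -0.7197, -0.3773)
linear accel F/m = (-0.4000, 0.1750, -0.6500)
new position p' = (-1.0700, 2.1300, 0.4500)
new velocity v' = (-0.7400, 1.3175, -0.5650)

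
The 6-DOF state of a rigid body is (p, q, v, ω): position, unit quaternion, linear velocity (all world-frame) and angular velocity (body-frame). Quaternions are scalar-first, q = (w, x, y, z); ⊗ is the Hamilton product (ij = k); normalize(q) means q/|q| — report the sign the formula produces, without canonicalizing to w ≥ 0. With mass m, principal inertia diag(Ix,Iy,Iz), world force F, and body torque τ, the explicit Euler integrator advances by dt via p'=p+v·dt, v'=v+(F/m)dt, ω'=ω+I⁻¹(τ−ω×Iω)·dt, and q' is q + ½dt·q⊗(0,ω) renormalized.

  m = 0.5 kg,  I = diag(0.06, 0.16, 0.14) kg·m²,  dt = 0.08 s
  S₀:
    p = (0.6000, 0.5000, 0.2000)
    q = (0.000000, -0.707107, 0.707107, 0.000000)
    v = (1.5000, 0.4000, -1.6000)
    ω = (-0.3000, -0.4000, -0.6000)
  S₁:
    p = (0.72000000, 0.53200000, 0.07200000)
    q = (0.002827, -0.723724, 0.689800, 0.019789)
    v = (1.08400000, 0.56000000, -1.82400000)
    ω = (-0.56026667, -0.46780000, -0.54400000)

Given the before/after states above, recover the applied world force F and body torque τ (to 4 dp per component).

F = (-2.6000, 1.0000, -1.4000)
τ = (-0.2000, -0.1500, 0.1100)

rate change Δω = (-0.26026667, -0.06780000, 0.05600000)
precession coupling = (-0.0048, -0.0144, 0.0120)
τ = I·(Δω/dt) + ω₀×(Iω₀) = (-0.2000, -0.1500, 0.1100)
Δv = v₁−v₀ = (-0.41600000, 0.16000000, -0.22400000)
applied force F = (-2.6000, 1.0000, -1.4000)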